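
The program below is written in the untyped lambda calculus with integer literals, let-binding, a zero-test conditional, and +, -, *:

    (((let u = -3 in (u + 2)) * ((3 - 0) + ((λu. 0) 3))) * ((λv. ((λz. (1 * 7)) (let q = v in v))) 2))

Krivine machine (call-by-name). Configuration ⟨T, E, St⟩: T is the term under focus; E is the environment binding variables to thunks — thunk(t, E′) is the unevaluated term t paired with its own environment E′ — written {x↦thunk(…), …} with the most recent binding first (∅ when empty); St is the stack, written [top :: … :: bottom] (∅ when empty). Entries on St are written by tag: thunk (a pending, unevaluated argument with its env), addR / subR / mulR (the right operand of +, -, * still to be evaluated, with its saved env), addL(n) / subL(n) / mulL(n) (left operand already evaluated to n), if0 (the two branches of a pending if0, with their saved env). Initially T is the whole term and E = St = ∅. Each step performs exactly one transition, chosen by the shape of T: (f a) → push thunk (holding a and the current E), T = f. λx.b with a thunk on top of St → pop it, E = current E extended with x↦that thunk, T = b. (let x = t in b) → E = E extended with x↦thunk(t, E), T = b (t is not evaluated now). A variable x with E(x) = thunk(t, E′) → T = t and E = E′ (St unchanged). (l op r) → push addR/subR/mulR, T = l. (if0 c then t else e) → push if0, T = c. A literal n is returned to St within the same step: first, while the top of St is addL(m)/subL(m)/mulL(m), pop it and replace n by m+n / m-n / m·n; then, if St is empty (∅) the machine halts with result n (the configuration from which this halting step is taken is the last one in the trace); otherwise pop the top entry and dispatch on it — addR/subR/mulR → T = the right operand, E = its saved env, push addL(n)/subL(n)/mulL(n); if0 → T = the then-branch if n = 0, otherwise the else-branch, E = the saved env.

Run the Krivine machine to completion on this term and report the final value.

[0] ⟨T=(((let u = -3 in (u + 2)) * ((3 - 0) + ((λu. 0) 3))) * ((λv. ((λz. (1 * 7)) (let q = v in v))) 2)); E=∅; St=∅⟩
[1] ⟨T=((let u = -3 in (u + 2)) * ((3 - 0) + ((λu. 0) 3))); E=∅; St=[mulR]⟩
[2] ⟨T=(let u = -3 in (u + 2)); E=∅; St=[mulR :: mulR]⟩
[3] ⟨T=(u + 2); E={u↦thunk(-3, ∅)}; St=[mulR :: mulR]⟩
[4] ⟨T=u; E={u↦thunk(-3, ∅)}; St=[addR :: mulR :: mulR]⟩
[5] ⟨T=-3; E=∅; St=[addR :: mulR :: mulR]⟩
[6] ⟨T=2; E={u↦thunk(-3, ∅)}; St=[addL(-3) :: mulR :: mulR]⟩
[7] ⟨T=((3 - 0) + ((λu. 0) 3)); E=∅; St=[mulL(-1) :: mulR]⟩
[8] ⟨T=(3 - 0); E=∅; St=[addR :: mulL(-1) :: mulR]⟩
[9] ⟨T=3; E=∅; St=[subR :: addR :: mulL(-1) :: mulR]⟩
[10] ⟨T=0; E=∅; St=[subL(3) :: addR :: mulL(-1) :: mulR]⟩
[11] ⟨T=((λu. 0) 3); E=∅; St=[addL(3) :: mulL(-1) :: mulR]⟩
[12] ⟨T=(λu. 0); E=∅; St=[thunk :: addL(3) :: mulL(-1) :: mulR]⟩
[13] ⟨T=0; E={u↦thunk(3, ∅)}; St=[addL(3) :: mulL(-1) :: mulR]⟩
[14] ⟨T=((λv. ((λz. (1 * 7)) (let q = v in v))) 2); E=∅; St=[mulL(-3)]⟩
[15] ⟨T=(λv. ((λz. (1 * 7)) (let q = v in v))); E=∅; St=[thunk :: mulL(-3)]⟩
[16] ⟨T=((λz. (1 * 7)) (let q = v in v)); E={v↦thunk(2, ∅)}; St=[mulL(-3)]⟩
[17] ⟨T=(λz. (1 * 7)); E={v↦thunk(2, ∅)}; St=[thunk :: mulL(-3)]⟩
[18] ⟨T=(1 * 7); E={z↦thunk((let q = v in v), {v↦thunk(2, ∅)}), v↦thunk(2, ∅)}; St=[mulL(-3)]⟩
[19] ⟨T=1; E={z↦thunk((let q = v in v), {v↦thunk(2, ∅)}), v↦thunk(2, ∅)}; St=[mulR :: mulL(-3)]⟩
[20] ⟨T=7; E={z↦thunk((let q = v in v), {v↦thunk(2, ∅)}), v↦thunk(2, ∅)}; St=[mulL(1) :: mulL(-3)]⟩
→ final value -21

Answer: -21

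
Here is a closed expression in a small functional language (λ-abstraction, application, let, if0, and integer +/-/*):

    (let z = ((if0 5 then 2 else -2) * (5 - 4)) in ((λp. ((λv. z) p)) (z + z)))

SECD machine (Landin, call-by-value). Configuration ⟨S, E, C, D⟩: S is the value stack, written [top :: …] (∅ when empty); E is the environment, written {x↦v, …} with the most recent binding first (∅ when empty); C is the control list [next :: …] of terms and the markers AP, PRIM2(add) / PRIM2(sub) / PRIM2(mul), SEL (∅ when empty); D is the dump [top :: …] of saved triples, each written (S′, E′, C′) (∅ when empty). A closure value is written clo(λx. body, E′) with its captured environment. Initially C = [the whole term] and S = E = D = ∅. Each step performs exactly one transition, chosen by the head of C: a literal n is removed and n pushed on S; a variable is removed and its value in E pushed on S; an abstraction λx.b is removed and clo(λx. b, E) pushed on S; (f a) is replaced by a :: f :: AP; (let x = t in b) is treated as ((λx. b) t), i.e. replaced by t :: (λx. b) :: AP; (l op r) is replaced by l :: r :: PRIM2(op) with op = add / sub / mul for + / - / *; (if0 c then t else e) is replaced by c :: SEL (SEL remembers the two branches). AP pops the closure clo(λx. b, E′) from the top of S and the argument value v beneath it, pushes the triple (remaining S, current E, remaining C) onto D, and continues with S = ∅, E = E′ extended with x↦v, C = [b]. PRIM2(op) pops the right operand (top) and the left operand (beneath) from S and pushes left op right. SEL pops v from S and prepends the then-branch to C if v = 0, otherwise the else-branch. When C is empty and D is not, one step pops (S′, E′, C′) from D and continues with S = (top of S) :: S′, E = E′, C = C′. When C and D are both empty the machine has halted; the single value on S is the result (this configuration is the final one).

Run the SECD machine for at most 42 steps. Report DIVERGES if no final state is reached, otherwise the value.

Answer: -2

Machine steps:
0. [S=∅ | E=∅ | C=[(let z = ((if0 5 then 2 else -2) * (5 - 4)) in ((λp. ((λv. z) p)) (z + z)))] | D=∅]
1. [S=∅ | E=∅ | C=[((if0 5 then 2 else -2) * (5 - 4)) :: (λz. ((λp. ((λv. z) p)) (z + z))) :: AP] | D=∅]
2. [S=∅ | E=∅ | C=[(if0 5 then 2 else -2) :: (5 - 4) :: PRIM2(mul) :: (λz. ((λp. ((λv. z) p)) (z + z))) :: AP] | D=∅]
3. [S=∅ | E=∅ | C=[5 :: SEL :: (5 - 4) :: PRIM2(mul) :: (λz. ((λp. ((λv. z) p)) (z + z))) :: AP] | D=∅]
4. [S=[5] | E=∅ | C=[SEL :: (5 - 4) :: PRIM2(mul) :: (λz. ((λp. ((λv. z) p)) (z + z))) :: AP] | D=∅]
5. [S=∅ | E=∅ | C=[-2 :: (5 - 4) :: PRIM2(mul) :: (λz. ((λp. ((λv. z) p)) (z + z))) :: AP] | D=∅]
6. [S=[-2] | E=∅ | C=[(5 - 4) :: PRIM2(mul) :: (λz. ((λp. ((λv. z) p)) (z + z))) :: AP] | D=∅]
7. [S=[-2] | E=∅ | C=[5 :: 4 :: PRIM2(sub) :: PRIM2(mul) :: (λz. ((λp. ((λv. z) p)) (z + z))) :: AP] | D=∅]
8. [S=[5 :: -2] | E=∅ | C=[4 :: PRIM2(sub) :: PRIM2(mul) :: (λz. ((λp. ((λv. z) p)) (z + z))) :: AP] | D=∅]
9. [S=[4 :: 5 :: -2] | E=∅ | C=[PRIM2(sub) :: PRIM2(mul) :: (λz. ((λp. ((λv. z) p)) (z + z))) :: AP] | D=∅]
10. [S=[1 :: -2] | E=∅ | C=[PRIM2(mul) :: (λz. ((λp. ((λv. z) p)) (z + z))) :: AP] | D=∅]
11. [S=[-2] | E=∅ | C=[(λz. ((λp. ((λv. z) p)) (z + z))) :: AP] | D=∅]
12. [S=[clo(λz. ((λp. ((λv. z) p)) (z + z)), ∅) :: -2] | E=∅ | C=[AP] | D=∅]
13. [S=∅ | E={z↦-2} | C=[((λp. ((λv. z) p)) (z + z))] | D=[(∅, ∅, ∅)]]
14. [S=∅ | E={z↦-2} | C=[(z + z) :: (λp. ((λv. z) p)) :: AP] | D=[(∅, ∅, ∅)]]
15. [S=∅ | E={z↦-2} | C=[z :: z :: PRIM2(add) :: (λp. ((λv. z) p)) :: AP] | D=[(∅, ∅, ∅)]]
16. [S=[-2] | E={z↦-2} | C=[z :: PRIM2(add) :: (λp. ((λv. z) p)) :: AP] | D=[(∅, ∅, ∅)]]
17. [S=[-2 :: -2] | E={z↦-2} | C=[PRIM2(add) :: (λp. ((λv. z) p)) :: AP] | D=[(∅, ∅, ∅)]]
18. [S=[-4] | E={z↦-2} | C=[(λp. ((λv. z) p)) :: AP] | D=[(∅, ∅, ∅)]]
19. [S=[clo(λp. ((λv. z) p), {z↦-2}) :: -4] | E={z↦-2} | C=[AP] | D=[(∅, ∅, ∅)]]
20. [S=∅ | E={p↦-4, z↦-2} | C=[((λv. z) p)] | D=[(∅, {z↦-2}, ∅) :: (∅, ∅, ∅)]]
21. [S=∅ | E={p↦-4, z↦-2} | C=[p :: (λv. z) :: AP] | D=[(∅, {z↦-2}, ∅) :: (∅, ∅, ∅)]]
22. [S=[-4] | E={p↦-4, z↦-2} | C=[(λv. z) :: AP] | D=[(∅, {z↦-2}, ∅) :: (∅, ∅, ∅)]]
23. [S=[clo(λv. z, {p↦-4, z↦-2}) :: -4] | E={p↦-4, z↦-2} | C=[AP] | D=[(∅, {z↦-2}, ∅) :: (∅, ∅, ∅)]]
24. [S=∅ | E={v↦-4, p↦-4, z↦-2} | C=[z] | D=[(∅, {p↦-4, z↦-2}, ∅) :: (∅, {z↦-2}, ∅) :: (∅, ∅, ∅)]]
25. [S=[-2] | E={v↦-4, p↦-4, z↦-2} | C=∅ | D=[(∅, {p↦-4, z↦-2}, ∅) :: (∅, {z↦-2}, ∅) :: (∅, ∅, ∅)]]
26. [S=[-2] | E={p↦-4, z↦-2} | C=∅ | D=[(∅, {z↦-2}, ∅) :: (∅, ∅, ∅)]]
27. [S=[-2] | E={z↦-2} | C=∅ | D=[(∅, ∅, ∅)]]
28. [S=[-2] | E=∅ | C=∅ | D=∅]
→ final value -2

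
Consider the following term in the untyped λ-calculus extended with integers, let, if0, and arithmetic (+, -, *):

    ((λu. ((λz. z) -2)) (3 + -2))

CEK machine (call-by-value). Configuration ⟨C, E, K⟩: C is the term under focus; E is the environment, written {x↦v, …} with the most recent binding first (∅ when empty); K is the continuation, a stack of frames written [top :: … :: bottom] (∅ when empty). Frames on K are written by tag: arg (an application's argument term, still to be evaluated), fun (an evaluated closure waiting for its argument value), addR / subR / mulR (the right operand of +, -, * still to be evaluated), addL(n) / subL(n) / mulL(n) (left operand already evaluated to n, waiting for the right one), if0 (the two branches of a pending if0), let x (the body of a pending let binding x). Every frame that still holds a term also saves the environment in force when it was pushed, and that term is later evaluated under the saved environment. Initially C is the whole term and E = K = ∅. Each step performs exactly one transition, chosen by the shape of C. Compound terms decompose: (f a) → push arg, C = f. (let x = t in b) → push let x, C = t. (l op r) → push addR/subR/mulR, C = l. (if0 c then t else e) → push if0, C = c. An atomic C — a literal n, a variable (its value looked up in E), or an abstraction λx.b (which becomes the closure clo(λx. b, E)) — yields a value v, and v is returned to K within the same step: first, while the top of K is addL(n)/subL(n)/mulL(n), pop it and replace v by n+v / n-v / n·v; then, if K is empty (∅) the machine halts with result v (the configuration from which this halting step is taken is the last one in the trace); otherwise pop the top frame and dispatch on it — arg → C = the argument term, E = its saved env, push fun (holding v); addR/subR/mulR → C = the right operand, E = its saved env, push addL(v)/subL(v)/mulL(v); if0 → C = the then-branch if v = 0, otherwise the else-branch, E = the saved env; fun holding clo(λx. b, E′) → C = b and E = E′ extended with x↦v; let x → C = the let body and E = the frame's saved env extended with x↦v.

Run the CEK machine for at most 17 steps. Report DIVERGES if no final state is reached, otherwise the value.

t=0: <C=((λu. ((λz. z) -2)) (3 + -2)), E=∅, K=∅>
t=1: <C=(λu. ((λz. z) -2)), E=∅, K=[arg]>
t=2: <C=(3 + -2), E=∅, K=[fun]>
t=3: <C=3, E=∅, K=[addR :: fun]>
t=4: <C=-2, E=∅, K=[addL(3) :: fun]>
t=5: <C=((λz. z) -2), E={u↦1}, K=∅>
t=6: <C=(λz. z), E={u↦1}, K=[arg]>
t=7: <C=-2, E={u↦1}, K=[fun]>
t=8: <C=z, E={z↦-2, u↦1}, K=∅>
→ final value -2

Answer: -2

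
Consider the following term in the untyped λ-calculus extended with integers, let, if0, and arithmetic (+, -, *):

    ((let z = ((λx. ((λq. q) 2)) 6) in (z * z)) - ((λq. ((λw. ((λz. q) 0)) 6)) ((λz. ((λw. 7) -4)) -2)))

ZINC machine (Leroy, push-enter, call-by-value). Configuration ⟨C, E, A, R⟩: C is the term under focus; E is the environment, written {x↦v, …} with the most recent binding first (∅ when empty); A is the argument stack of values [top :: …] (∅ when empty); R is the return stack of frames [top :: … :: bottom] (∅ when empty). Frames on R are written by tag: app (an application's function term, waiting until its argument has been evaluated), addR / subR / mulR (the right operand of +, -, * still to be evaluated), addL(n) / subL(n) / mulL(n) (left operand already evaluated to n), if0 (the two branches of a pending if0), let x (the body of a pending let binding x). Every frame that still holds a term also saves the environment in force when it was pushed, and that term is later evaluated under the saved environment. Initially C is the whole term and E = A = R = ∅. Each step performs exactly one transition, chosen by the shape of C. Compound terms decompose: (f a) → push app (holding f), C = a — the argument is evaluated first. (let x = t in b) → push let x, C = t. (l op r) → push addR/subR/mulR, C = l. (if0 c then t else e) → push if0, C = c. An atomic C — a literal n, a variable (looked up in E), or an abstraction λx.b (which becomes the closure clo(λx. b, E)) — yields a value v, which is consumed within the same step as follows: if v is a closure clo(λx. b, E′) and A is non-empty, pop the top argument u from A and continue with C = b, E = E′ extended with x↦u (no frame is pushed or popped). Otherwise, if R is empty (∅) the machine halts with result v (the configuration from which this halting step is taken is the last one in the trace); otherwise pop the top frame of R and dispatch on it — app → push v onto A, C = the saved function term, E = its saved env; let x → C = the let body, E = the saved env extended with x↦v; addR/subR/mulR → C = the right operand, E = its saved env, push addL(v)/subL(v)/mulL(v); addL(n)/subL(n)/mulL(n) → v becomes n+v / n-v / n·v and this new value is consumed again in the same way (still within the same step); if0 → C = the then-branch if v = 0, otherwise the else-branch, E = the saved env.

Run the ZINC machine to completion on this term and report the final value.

[0] [C=((let z = ((λx. ((λq. q) 2)) 6) in (z * z)) - ((λq. ((λw. ((λz. q) 0)) 6)) ((λz. ((λw. 7) -4)) -2))) | E=∅ | A=∅ | R=∅]
[1] [C=(let z = ((λx. ((λq. q) 2)) 6) in (z * z)) | E=∅ | A=∅ | R=[subR]]
[2] [C=((λx. ((λq. q) 2)) 6) | E=∅ | A=∅ | R=[let z :: subR]]
[3] [C=6 | E=∅ | A=∅ | R=[app :: let z :: subR]]
[4] [C=(λx. ((λq. q) 2)) | E=∅ | A=[6] | R=[let z :: subR]]
[5] [C=((λq. q) 2) | E={x↦6} | A=∅ | R=[let z :: subR]]
[6] [C=2 | E={x↦6} | A=∅ | R=[app :: let z :: subR]]
[7] [C=(λq. q) | E={x↦6} | A=[2] | R=[let z :: subR]]
[8] [C=q | E={q↦2, x↦6} | A=∅ | R=[let z :: subR]]
[9] [C=(z * z) | E={z↦2} | A=∅ | R=[subR]]
[10] [C=z | E={z↦2} | A=∅ | R=[mulR :: subR]]
[11] [C=z | E={z↦2} | A=∅ | R=[mulL(2) :: subR]]
[12] [C=((λq. ((λw. ((λz. q) 0)) 6)) ((λz. ((λw. 7) -4)) -2)) | E=∅ | A=∅ | R=[subL(4)]]
[13] [C=((λz. ((λw. 7) -4)) -2) | E=∅ | A=∅ | R=[app :: subL(4)]]
[14] [C=-2 | E=∅ | A=∅ | R=[app :: app :: subL(4)]]
[15] [C=(λz. ((λw. 7) -4)) | E=∅ | A=[-2] | R=[app :: subL(4)]]
[16] [C=((λw. 7) -4) | E={z↦-2} | A=∅ | R=[app :: subL(4)]]
[17] [C=-4 | E={z↦-2} | A=∅ | R=[app :: app :: subL(4)]]
[18] [C=(λw. 7) | E={z↦-2} | A=[-4] | R=[app :: subL(4)]]
[19] [C=7 | E={w↦-4, z↦-2} | A=∅ | R=[app :: subL(4)]]
[20] [C=(λq. ((λw. ((λz. q) 0)) 6)) | E=∅ | A=[7] | R=[subL(4)]]
[21] [C=((λw. ((λz. q) 0)) 6) | E={q↦7} | A=∅ | R=[subL(4)]]
[22] [C=6 | E={q↦7} | A=∅ | R=[app :: subL(4)]]
[23] [C=(λw. ((λz. q) 0)) | E={q↦7} | A=[6] | R=[subL(4)]]
[24] [C=((λz. q) 0) | E={w↦6, q↦7} | A=∅ | R=[subL(4)]]
[25] [C=0 | E={w↦6, q↦7} | A=∅ | R=[app :: subL(4)]]
[26] [C=(λz. q) | E={w↦6, q↦7} | A=[0] | R=[subL(4)]]
[27] [C=q | E={z↦0, w↦6, q↦7} | A=∅ | R=[subL(4)]]
→ final value -3

Answer: -3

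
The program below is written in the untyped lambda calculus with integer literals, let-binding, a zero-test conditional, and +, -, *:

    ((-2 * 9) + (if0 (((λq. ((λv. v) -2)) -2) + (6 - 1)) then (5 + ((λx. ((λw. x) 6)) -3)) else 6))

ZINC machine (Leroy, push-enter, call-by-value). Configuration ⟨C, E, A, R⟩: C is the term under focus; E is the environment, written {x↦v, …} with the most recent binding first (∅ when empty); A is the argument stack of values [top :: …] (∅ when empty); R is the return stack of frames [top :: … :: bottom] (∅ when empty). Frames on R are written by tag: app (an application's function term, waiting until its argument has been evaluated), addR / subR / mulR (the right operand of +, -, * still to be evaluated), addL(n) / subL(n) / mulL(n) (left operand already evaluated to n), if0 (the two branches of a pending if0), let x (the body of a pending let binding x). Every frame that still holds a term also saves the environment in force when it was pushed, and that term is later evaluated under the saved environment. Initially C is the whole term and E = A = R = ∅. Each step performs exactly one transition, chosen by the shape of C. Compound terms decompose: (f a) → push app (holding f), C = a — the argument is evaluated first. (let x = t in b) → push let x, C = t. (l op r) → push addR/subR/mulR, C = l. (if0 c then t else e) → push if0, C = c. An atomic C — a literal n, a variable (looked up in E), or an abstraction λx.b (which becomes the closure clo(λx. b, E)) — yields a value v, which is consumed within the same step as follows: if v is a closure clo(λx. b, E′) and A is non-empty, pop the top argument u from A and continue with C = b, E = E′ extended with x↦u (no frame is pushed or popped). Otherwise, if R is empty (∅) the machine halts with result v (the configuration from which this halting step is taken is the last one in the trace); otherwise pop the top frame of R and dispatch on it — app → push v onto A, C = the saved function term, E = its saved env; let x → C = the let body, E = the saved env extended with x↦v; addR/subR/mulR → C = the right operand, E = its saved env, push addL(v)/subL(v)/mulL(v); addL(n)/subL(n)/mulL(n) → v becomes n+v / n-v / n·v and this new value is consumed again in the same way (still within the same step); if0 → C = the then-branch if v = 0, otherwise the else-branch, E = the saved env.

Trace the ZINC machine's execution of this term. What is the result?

Answer: -12

Machine steps:
[0] ⟨C=((-2 * 9) + (if0 (((λq. ((λv. v) -2)) -2) + (6 - 1)) then (5 + ((λx. ((λw. x) 6)) -3)) else 6)); E=∅; A=∅; R=∅⟩
[1] ⟨C=(-2 * 9); E=∅; A=∅; R=[addR]⟩
[2] ⟨C=-2; E=∅; A=∅; R=[mulR :: addR]⟩
[3] ⟨C=9; E=∅; A=∅; R=[mulL(-2) :: addR]⟩
[4] ⟨C=(if0 (((λq. ((λv. v) -2)) -2) + (6 - 1)) then (5 + ((λx. ((λw. x) 6)) -3)) else 6); E=∅; A=∅; R=[addL(-18)]⟩
[5] ⟨C=(((λq. ((λv. v) -2)) -2) + (6 - 1)); E=∅; A=∅; R=[if0 :: addL(-18)]⟩
[6] ⟨C=((λq. ((λv. v) -2)) -2); E=∅; A=∅; R=[addR :: if0 :: addL(-18)]⟩
[7] ⟨C=-2; E=∅; A=∅; R=[app :: addR :: if0 :: addL(-18)]⟩
[8] ⟨C=(λq. ((λv. v) -2)); E=∅; A=[-2]; R=[addR :: if0 :: addL(-18)]⟩
[9] ⟨C=((λv. v) -2); E={q↦-2}; A=∅; R=[addR :: if0 :: addL(-18)]⟩
[10] ⟨C=-2; E={q↦-2}; A=∅; R=[app :: addR :: if0 :: addL(-18)]⟩
[11] ⟨C=(λv. v); E={q↦-2}; A=[-2]; R=[addR :: if0 :: addL(-18)]⟩
[12] ⟨C=v; E={v↦-2, q↦-2}; A=∅; R=[addR :: if0 :: addL(-18)]⟩
[13] ⟨C=(6 - 1); E=∅; A=∅; R=[addL(-2) :: if0 :: addL(-18)]⟩
[14] ⟨C=6; E=∅; A=∅; R=[subR :: addL(-2) :: if0 :: addL(-18)]⟩
[15] ⟨C=1; E=∅; A=∅; R=[subL(6) :: addL(-2) :: if0 :: addL(-18)]⟩
[16] ⟨C=6; E=∅; A=∅; R=[addL(-18)]⟩
→ final value -12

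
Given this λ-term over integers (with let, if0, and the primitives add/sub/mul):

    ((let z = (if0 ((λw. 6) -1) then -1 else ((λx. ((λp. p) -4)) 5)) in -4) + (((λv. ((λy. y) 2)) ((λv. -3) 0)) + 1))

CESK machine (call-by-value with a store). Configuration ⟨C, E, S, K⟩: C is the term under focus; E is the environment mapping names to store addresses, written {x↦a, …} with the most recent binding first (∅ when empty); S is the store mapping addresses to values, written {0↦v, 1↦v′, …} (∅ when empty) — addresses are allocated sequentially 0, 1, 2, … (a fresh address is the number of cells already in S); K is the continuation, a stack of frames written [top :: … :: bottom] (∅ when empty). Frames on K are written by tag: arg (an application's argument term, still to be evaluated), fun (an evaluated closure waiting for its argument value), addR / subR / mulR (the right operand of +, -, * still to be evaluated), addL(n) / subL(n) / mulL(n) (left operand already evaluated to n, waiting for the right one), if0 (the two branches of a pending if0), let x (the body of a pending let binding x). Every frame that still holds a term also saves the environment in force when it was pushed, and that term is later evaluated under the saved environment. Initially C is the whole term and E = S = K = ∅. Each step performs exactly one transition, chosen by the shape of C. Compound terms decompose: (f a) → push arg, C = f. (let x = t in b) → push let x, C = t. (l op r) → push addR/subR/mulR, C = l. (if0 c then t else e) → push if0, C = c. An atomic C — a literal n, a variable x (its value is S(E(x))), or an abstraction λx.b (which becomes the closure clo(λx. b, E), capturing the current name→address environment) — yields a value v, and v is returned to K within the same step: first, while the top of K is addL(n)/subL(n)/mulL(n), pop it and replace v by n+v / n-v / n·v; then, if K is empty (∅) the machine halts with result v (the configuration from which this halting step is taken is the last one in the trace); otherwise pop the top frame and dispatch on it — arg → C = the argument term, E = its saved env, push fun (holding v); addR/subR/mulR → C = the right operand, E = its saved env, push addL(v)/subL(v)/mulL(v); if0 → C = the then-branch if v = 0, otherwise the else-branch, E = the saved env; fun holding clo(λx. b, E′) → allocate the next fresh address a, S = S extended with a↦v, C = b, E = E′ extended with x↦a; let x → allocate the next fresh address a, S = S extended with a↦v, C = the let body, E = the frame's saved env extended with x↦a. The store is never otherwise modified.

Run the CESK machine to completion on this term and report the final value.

Answer: -1

Machine steps:
0. [C=((let z = (if0 ((λw. 6) -1) then -1 else ((λx. ((λp. p) -4)) 5)) in -4) + (((λv. ((λy. y) 2)) ((λv. -3) 0)) + 1)) | E=∅ | S=∅ | K=∅]
1. [C=(let z = (if0 ((λw. 6) -1) then -1 else ((λx. ((λp. p) -4)) 5)) in -4) | E=∅ | S=∅ | K=[addR]]
2. [C=(if0 ((λw. 6) -1) then -1 else ((λx. ((λp. p) -4)) 5)) | E=∅ | S=∅ | K=[let z :: addR]]
3. [C=((λw. 6) -1) | E=∅ | S=∅ | K=[if0 :: let z :: addR]]
4. [C=(λw. 6) | E=∅ | S=∅ | K=[arg :: if0 :: let z :: addR]]
5. [C=-1 | E=∅ | S=∅ | K=[fun :: if0 :: let z :: addR]]
6. [C=6 | E={w↦0} | S={0↦-1} | K=[if0 :: let z :: addR]]
7. [C=((λx. ((λp. p) -4)) 5) | E=∅ | S={0↦-1} | K=[let z :: addR]]
8. [C=(λx. ((λp. p) -4)) | E=∅ | S={0↦-1} | K=[arg :: let z :: addR]]
9. [C=5 | E=∅ | S={0↦-1} | K=[fun :: let z :: addR]]
10. [C=((λp. p) -4) | E={x↦1} | S={0↦-1, 1↦5} | K=[let z :: addR]]
11. [C=(λp. p) | E={x↦1} | S={0↦-1, 1↦5} | K=[arg :: let z :: addR]]
12. [C=-4 | E={x↦1} | S={0↦-1, 1↦5} | K=[fun :: let z :: addR]]
13. [C=p | E={p↦2, x↦1} | S={0↦-1, 1↦5, 2↦-4} | K=[let z :: addR]]
14. [C=-4 | E={z↦3} | S={0↦-1, 1↦5, 2↦-4, 3↦-4} | K=[addR]]
15. [C=(((λv. ((λy. y) 2)) ((λv. -3) 0)) + 1) | E=∅ | S={0↦-1, 1↦5, 2↦-4, 3↦-4} | K=[addL(-4)]]
16. [C=((λv. ((λy. y) 2)) ((λv. -3) 0)) | E=∅ | S={0↦-1, 1↦5, 2↦-4, 3↦-4} | K=[addR :: addL(-4)]]
17. [C=(λv. ((λy. y) 2)) | E=∅ | S={0↦-1, 1↦5, 2↦-4, 3↦-4} | K=[arg :: addR :: addL(-4)]]
18. [C=((λv. -3) 0) | E=∅ | S={0↦-1, 1↦5, 2↦-4, 3↦-4} | K=[fun :: addR :: addL(-4)]]
19. [C=(λv. -3) | E=∅ | S={0↦-1, 1↦5, 2↦-4, 3↦-4} | K=[arg :: fun :: addR :: addL(-4)]]
20. [C=0 | E=∅ | S={0↦-1, 1↦5, 2↦-4, 3↦-4} | K=[fun :: fun :: addR :: addL(-4)]]
21. [C=-3 | E={v↦4} | S={0↦-1, 1↦5, 2↦-4, 3↦-4, 4↦0} | K=[fun :: addR :: addL(-4)]]
22. [C=((λy. y) 2) | E={v↦5} | S={0↦-1, 1↦5, 2↦-4, 3↦-4, 4↦0, 5↦-3} | K=[addR :: addL(-4)]]
23. [C=(λy. y) | E={v↦5} | S={0↦-1, 1↦5, 2↦-4, 3↦-4, 4↦0, 5↦-3} | K=[arg :: addR :: addL(-4)]]
24. [C=2 | E={v↦5} | S={0↦-1, 1↦5, 2↦-4, 3↦-4, 4↦0, 5↦-3} | K=[fun :: addR :: addL(-4)]]
25. [C=y | E={y↦6, v↦5} | S={0↦-1, 1↦5, 2↦-4, 3↦-4, 4↦0, 5↦-3, 6↦2} | K=[addR :: addL(-4)]]
26. [C=1 | E=∅ | S={0↦-1, 1↦5, 2↦-4, 3↦-4, 4↦0, 5↦-3, 6↦2} | K=[addL(2) :: addL(-4)]]
→ final value -1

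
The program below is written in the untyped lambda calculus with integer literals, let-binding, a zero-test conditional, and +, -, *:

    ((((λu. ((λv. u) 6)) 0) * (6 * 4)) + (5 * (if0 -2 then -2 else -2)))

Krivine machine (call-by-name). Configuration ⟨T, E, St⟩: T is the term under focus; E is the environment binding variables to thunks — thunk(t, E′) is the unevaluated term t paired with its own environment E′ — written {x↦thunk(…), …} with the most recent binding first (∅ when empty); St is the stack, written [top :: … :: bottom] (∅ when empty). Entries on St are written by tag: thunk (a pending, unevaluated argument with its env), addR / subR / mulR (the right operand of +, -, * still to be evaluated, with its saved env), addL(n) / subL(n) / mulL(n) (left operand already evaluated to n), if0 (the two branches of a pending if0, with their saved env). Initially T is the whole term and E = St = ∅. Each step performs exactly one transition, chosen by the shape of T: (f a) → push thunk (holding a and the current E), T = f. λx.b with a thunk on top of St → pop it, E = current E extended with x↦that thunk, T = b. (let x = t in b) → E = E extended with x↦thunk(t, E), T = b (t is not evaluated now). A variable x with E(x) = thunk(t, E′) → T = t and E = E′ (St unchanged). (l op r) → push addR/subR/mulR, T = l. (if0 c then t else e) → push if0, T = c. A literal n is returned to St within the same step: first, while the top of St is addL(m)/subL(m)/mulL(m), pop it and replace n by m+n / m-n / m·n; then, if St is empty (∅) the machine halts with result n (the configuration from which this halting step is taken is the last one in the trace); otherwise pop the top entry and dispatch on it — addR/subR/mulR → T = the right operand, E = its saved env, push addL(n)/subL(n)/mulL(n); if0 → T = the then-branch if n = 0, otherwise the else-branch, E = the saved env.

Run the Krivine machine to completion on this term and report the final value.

t=0: ⟨T=((((λu. ((λv. u) 6)) 0) * (6 * 4)) + (5 * (if0 -2 then -2 else -2))); E=∅; St=∅⟩
t=1: ⟨T=(((λu. ((λv. u) 6)) 0) * (6 * 4)); E=∅; St=[addR]⟩
t=2: ⟨T=((λu. ((λv. u) 6)) 0); E=∅; St=[mulR :: addR]⟩
t=3: ⟨T=(λu. ((λv. u) 6)); E=∅; St=[thunk :: mulR :: addR]⟩
t=4: ⟨T=((λv. u) 6); E={u↦thunk(0, ∅)}; St=[mulR :: addR]⟩
t=5: ⟨T=(λv. u); E={u↦thunk(0, ∅)}; St=[thunk :: mulR :: addR]⟩
t=6: ⟨T=u; E={v↦thunk(6, {u↦thunk(0, ∅)}), u↦thunk(0, ∅)}; St=[mulR :: addR]⟩
t=7: ⟨T=0; E=∅; St=[mulR :: addR]⟩
t=8: ⟨T=(6 * 4); E=∅; St=[mulL(0) :: addR]⟩
t=9: ⟨T=6; E=∅; St=[mulR :: mulL(0) :: addR]⟩
t=10: ⟨T=4; E=∅; St=[mulL(6) :: mulL(0) :: addR]⟩
t=11: ⟨T=(5 * (if0 -2 then -2 else -2)); E=∅; St=[addL(0)]⟩
t=12: ⟨T=5; E=∅; St=[mulR :: addL(0)]⟩
t=13: ⟨T=(if0 -2 then -2 else -2); E=∅; St=[mulL(5) :: addL(0)]⟩
t=14: ⟨T=-2; E=∅; St=[if0 :: mulL(5) :: addL(0)]⟩
t=15: ⟨T=-2; E=∅; St=[mulL(5) :: addL(0)]⟩
→ final value -10

Answer: -10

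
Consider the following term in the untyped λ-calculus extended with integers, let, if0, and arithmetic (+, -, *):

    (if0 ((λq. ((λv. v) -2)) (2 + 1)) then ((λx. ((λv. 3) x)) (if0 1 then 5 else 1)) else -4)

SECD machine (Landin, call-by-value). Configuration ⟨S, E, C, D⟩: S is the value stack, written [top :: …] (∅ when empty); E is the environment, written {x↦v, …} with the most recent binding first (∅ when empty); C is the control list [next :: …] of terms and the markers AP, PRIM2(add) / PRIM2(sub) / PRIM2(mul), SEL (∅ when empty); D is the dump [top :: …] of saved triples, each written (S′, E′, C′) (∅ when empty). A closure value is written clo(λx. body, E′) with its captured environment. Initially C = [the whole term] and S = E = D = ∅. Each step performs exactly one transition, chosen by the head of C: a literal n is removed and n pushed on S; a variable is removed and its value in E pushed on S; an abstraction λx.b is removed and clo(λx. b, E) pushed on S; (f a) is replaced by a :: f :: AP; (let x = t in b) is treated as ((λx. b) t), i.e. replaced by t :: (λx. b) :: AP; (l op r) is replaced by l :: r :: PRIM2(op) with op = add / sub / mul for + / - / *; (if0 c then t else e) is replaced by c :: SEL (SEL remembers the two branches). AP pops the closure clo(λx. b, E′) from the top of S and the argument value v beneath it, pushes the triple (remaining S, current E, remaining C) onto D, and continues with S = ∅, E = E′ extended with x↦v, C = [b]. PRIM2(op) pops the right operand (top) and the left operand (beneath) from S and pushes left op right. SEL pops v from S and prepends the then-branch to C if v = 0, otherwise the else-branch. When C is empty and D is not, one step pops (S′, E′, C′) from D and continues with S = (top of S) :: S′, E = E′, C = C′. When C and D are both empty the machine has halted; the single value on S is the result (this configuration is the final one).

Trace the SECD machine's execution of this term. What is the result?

t=0: <S=∅, E=∅, C=[(if0 ((λq. ((λv. v) -2)) (2 + 1)) then ((λx. ((λv. 3) x)) (if0 1 then 5 else 1)) else -4)], D=∅>
t=1: <S=∅, E=∅, C=[((λq. ((λv. v) -2)) (2 + 1)) :: SEL], D=∅>
t=2: <S=∅, E=∅, C=[(2 + 1) :: (λq. ((λv. v) -2)) :: AP :: SEL], D=∅>
t=3: <S=∅, E=∅, C=[2 :: 1 :: PRIM2(add) :: (λq. ((λv. v) -2)) :: AP :: SEL], D=∅>
t=4: <S=[2], E=∅, C=[1 :: PRIM2(add) :: (λq. ((λv. v) -2)) :: AP :: SEL], D=∅>
t=5: <S=[1 :: 2], E=∅, C=[PRIM2(add) :: (λq. ((λv. v) -2)) :: AP :: SEL], D=∅>
t=6: <S=[3], E=∅, C=[(λq. ((λv. v) -2)) :: AP :: SEL], D=∅>
t=7: <S=[clo(λq. ((λv. v) -2), ∅) :: 3], E=∅, C=[AP :: SEL], D=∅>
t=8: <S=∅, E={q↦3}, C=[((λv. v) -2)], D=[(∅, ∅, [SEL])]>
t=9: <S=∅, E={q↦3}, C=[-2 :: (λv. v) :: AP], D=[(∅, ∅, [SEL])]>
t=10: <S=[-2], E={q↦3}, C=[(λv. v) :: AP], D=[(∅, ∅, [SEL])]>
t=11: <S=[clo(λv. v, {q↦3}) :: -2], E={q↦3}, C=[AP], D=[(∅, ∅, [SEL])]>
t=12: <S=∅, E={v↦-2, q↦3}, C=[v], D=[(∅, {q↦3}, ∅) :: (∅, ∅, [SEL])]>
t=13: <S=[-2], E={v↦-2, q↦3}, C=∅, D=[(∅, {q↦3}, ∅) :: (∅, ∅, [SEL])]>
t=14: <S=[-2], E={q↦3}, C=∅, D=[(∅, ∅, [SEL])]>
t=15: <S=[-2], E=∅, C=[SEL], D=∅>
t=16: <S=∅, E=∅, C=[-4], D=∅>
t=17: <S=[-4], E=∅, C=∅, D=∅>
→ final value -4

Answer: -4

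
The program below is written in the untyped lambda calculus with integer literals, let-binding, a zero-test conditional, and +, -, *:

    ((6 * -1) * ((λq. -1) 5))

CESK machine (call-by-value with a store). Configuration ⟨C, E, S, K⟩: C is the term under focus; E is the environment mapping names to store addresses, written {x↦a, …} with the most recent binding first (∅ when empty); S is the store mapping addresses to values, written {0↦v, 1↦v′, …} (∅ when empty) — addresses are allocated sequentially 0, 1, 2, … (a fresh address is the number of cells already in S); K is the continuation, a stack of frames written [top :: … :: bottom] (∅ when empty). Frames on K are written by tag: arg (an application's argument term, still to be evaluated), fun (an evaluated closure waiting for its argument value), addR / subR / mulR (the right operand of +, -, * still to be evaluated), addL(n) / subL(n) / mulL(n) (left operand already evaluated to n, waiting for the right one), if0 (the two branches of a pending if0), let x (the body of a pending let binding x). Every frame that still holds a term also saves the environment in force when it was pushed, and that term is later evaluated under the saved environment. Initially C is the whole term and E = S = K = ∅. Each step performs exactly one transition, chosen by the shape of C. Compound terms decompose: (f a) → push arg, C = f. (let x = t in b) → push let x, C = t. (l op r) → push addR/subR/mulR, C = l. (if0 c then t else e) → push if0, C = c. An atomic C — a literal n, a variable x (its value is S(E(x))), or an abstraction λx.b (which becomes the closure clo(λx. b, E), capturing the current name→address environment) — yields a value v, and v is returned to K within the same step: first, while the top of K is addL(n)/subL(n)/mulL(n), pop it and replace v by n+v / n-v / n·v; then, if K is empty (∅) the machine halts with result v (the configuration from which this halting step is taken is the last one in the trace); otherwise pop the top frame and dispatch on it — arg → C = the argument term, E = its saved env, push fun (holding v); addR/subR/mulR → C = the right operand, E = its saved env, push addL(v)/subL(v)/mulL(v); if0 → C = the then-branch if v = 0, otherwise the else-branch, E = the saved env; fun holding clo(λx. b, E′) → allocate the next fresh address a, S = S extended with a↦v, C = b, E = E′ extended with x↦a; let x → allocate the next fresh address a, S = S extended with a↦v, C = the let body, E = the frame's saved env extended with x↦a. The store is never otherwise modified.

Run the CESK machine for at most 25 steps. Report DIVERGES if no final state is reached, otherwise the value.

step 0: <C=((6 * -1) * ((λq. -1) 5)), E=∅, S=∅, K=∅>
step 1: <C=(6 * -1), E=∅, S=∅, K=[mulR]>
step 2: <C=6, E=∅, S=∅, K=[mulR :: mulR]>
step 3: <C=-1, E=∅, S=∅, K=[mulL(6) :: mulR]>
step 4: <C=((λq. -1) 5), E=∅, S=∅, K=[mulL(-6)]>
step 5: <C=(λq. -1), E=∅, S=∅, K=[arg :: mulL(-6)]>
step 6: <C=5, E=∅, S=∅, K=[fun :: mulL(-6)]>
step 7: <C=-1, E={q↦0}, S={0↦5}, K=[mulL(-6)]>
→ final value 6

Answer: 6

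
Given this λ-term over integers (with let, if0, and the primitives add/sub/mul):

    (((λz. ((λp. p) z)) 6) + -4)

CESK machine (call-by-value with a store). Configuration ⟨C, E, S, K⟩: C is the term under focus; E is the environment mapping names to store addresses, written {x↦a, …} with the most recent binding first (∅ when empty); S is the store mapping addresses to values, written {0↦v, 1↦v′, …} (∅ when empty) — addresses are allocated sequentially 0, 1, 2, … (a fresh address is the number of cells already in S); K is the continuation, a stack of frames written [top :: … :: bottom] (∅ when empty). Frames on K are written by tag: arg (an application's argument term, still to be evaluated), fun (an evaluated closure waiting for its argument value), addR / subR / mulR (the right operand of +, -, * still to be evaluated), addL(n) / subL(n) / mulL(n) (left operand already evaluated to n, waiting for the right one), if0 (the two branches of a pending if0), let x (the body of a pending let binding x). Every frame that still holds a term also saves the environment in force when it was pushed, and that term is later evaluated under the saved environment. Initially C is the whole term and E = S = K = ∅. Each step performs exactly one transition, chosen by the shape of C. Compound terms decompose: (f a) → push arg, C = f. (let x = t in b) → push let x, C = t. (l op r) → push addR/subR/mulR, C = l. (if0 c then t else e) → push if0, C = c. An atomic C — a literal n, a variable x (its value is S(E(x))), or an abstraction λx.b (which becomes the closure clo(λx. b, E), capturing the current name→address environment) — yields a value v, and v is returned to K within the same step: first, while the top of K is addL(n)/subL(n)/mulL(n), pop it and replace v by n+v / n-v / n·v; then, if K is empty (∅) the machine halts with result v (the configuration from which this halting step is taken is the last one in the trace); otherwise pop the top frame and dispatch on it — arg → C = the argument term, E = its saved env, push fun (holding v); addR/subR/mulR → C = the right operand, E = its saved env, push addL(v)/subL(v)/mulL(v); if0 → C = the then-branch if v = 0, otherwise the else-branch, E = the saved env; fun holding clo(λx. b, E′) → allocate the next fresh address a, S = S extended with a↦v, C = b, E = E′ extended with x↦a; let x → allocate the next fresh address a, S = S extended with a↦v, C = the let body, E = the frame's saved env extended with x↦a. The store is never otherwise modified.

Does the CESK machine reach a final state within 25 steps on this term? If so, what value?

t=0: <C=(((λz. ((λp. p) z)) 6) + -4), E=∅, S=∅, K=∅>
t=1: <C=((λz. ((λp. p) z)) 6), E=∅, S=∅, K=[addR]>
t=2: <C=(λz. ((λp. p) z)), E=∅, S=∅, K=[arg :: addR]>
t=3: <C=6, E=∅, S=∅, K=[fun :: addR]>
t=4: <C=((λp. p) z), E={z↦0}, S={0↦6}, K=[addR]>
t=5: <C=(λp. p), E={z↦0}, S={0↦6}, K=[arg :: addR]>
t=6: <C=z, E={z↦0}, S={0↦6}, K=[fun :: addR]>
t=7: <C=p, E={p↦1, z↦0}, S={0↦6, 1↦6}, K=[addR]>
t=8: <C=-4, E=∅, S={0↦6, 1↦6}, K=[addL(6)]>
→ final value 2

Answer: 2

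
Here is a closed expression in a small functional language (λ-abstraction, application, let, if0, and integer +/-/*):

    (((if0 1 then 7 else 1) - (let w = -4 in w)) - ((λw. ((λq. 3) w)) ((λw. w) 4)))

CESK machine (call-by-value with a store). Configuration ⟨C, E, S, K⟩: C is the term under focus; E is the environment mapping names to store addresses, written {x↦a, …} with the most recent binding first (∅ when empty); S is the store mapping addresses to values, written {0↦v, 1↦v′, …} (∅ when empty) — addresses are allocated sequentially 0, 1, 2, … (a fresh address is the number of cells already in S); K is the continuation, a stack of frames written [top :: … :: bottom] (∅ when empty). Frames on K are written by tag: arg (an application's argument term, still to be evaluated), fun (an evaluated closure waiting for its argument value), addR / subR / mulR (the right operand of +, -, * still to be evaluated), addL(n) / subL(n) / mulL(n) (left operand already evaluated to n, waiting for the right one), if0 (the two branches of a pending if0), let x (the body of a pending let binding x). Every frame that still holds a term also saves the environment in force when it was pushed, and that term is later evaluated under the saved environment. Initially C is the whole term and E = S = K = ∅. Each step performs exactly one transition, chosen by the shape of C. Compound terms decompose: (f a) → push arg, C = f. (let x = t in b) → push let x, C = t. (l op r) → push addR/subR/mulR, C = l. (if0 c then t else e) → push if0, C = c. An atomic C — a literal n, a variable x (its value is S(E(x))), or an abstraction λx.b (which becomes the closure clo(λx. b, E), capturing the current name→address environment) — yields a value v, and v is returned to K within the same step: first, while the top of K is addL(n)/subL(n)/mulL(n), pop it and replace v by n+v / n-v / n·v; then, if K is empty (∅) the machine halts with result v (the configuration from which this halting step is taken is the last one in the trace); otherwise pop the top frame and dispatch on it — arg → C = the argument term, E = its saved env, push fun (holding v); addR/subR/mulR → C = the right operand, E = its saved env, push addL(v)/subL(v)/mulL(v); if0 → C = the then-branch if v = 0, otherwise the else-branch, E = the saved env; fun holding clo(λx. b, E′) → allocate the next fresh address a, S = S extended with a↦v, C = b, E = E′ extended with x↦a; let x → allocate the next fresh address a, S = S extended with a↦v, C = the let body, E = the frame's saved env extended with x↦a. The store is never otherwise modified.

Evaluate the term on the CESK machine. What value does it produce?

Answer: 2

Derivation:
t=0: <C=(((if0 1 then 7 else 1) - (let w = -4 in w)) - ((λw. ((λq. 3) w)) ((λw. w) 4))), E=∅, S=∅, K=∅>
t=1: <C=((if0 1 then 7 else 1) - (let w = -4 in w)), E=∅, S=∅, K=[subR]>
t=2: <C=(if0 1 then 7 else 1), E=∅, S=∅, K=[subR :: subR]>
t=3: <C=1, E=∅, S=∅, K=[if0 :: subR :: subR]>
t=4: <C=1, E=∅, S=∅, K=[subR :: subR]>
t=5: <C=(let w = -4 in w), E=∅, S=∅, K=[subL(1) :: subR]>
t=6: <C=-4, E=∅, S=∅, K=[let w :: subL(1) :: subR]>
t=7: <C=w, E={w↦0}, S={0↦-4}, K=[subL(1) :: subR]>
t=8: <C=((λw. ((λq. 3) w)) ((λw. w) 4)), E=∅, S={0↦-4}, K=[subL(5)]>
t=9: <C=(λw. ((λq. 3) w)), E=∅, S={0↦-4}, K=[arg :: subL(5)]>
t=10: <C=((λw. w) 4), E=∅, S={0↦-4}, K=[fun :: subL(5)]>
t=11: <C=(λw. w), E=∅, S={0↦-4}, K=[arg :: fun :: subL(5)]>
t=12: <C=4, E=∅, S={0↦-4}, K=[fun :: fun :: subL(5)]>
t=13: <C=w, E={w↦1}, S={0↦-4, 1↦4}, K=[fun :: subL(5)]>
t=14: <C=((λq. 3) w), E={w↦2}, S={0↦-4, 1↦4, 2↦4}, K=[subL(5)]>
t=15: <C=(λq. 3), E={w↦2}, S={0↦-4, 1↦4, 2↦4}, K=[arg :: subL(5)]>
t=16: <C=w, E={w↦2}, S={0↦-4, 1↦4, 2↦4}, K=[fun :: subL(5)]>
t=17: <C=3, E={q↦3, w↦2}, S={0↦-4, 1↦4, 2↦4, 3↦4}, K=[subL(5)]>
→ final value 2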